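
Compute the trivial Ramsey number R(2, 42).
R(2, 42) = 42

R(2, k) = k for all k ≥ 2: in a 2-colouring of K_k, either some edge is red (a red K_2) or all edges are blue (a blue K_k). And K_{41} coloured all-blue has no blue K_42, so R(2, 42) > 41. Hence R(2, 42) = 42.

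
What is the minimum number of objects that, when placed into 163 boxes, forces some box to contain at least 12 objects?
n = (12 − 1)·163 + 1 = 1794

By the generalised pigeonhole principle, to guarantee some box contains ≥ r objects we need more than (r − 1) · k objects total. Threshold: n = (r − 1) · k + 1. With r = 12 and k = 163: n = 11 · 163 + 1 = 1793 + 1 = 1794. For n = 1793 = 11 · 163, we can put exactly 11 objects in every box, avoiding 12 in any single one — so 1794 is tight.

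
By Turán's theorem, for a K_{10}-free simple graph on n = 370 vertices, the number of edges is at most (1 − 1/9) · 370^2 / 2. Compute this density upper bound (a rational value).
Turán density bound = (8/9) · 370^2/2 = 547600/9 ≈ 60844.4444

Turán's theorem: ex(n, K_{r+1}) is achieved by the complete r-partite Turán graph T(n, r) with parts as balanced as possible, and is at most (1 − 1/r) · n^2/2. For r = 9, n = 370: the density bound is (8/9) · 136900/2 = 547600/9 ≈ 60844.4444. The integer-valued extremum is e(T(370, 9)) = 60844, which is strictly less than the density bound 547600/9 since 9 ∤ 370 (the parts of T(370, 9) cannot all be equal).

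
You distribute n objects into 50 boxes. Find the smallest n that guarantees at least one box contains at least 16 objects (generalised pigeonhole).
n = (16 − 1)·50 + 1 = 751

By the generalised pigeonhole principle, to guarantee some box contains ≥ r objects we need more than (r − 1) · k objects total. Threshold: n = (r − 1) · k + 1. With r = 16 and k = 50: n = 15 · 50 + 1 = 750 + 1 = 751. For n = 750 = 15 · 50, we can put exactly 15 objects in every box, avoiding 16 in any single one — so 751 is tight.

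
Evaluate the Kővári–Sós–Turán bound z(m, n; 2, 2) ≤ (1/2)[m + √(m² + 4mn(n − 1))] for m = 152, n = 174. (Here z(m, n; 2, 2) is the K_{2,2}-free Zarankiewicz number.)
z(152, 174; 2, 2) ≤ (1/2)[152 + √(152² + 4·152·174·173)] = (1/2)[152 + √18325120] = 2216.3925

Kővári–Sós–Turán: let r_1, ..., r_152 be the row sums and z = Σ r_i the total number of 1s. Each pair of columns can share at most one row with both entries 1 (else a 2×2 all-ones block appears), so Σ_i C(r_i, 2) ≤ C(174, 2) = 15051. By convexity Σ_i C(r_i, 2) ≥ 152·C(z/152, 2) = z(z − 152)/(2·152), giving z² − 152z − 152·174·173 ≤ 0 and hence z ≤ (1/2)[152 + √(23104 + 4·4575504)] = (1/2)[152 + √18325120] ≈ (1/2)(152 + 4280.785) = 2216.3925.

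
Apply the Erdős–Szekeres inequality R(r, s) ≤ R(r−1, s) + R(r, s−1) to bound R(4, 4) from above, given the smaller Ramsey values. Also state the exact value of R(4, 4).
R(4, 4) ≤ R(3, 4) + R(4, 3) = 9 + 9 = 18; exact value R(4, 4) = 18.

The Erdős–Szekeres recurrence R(r, s) ≤ R(r−1, s) + R(r, s−1) applied to (r, s) = (4, 4) gives
  R(4, 4) ≤ R(3, 4) + R(4, 3) = 9 + 9 = 18.
(Recall R(2, k) = k and R is symmetric.) Here the recurrence bound is tight: a matching lower-bound construction on K_{17} shows R(4, 4) > 17, so R(4, 4) = 18 exactly.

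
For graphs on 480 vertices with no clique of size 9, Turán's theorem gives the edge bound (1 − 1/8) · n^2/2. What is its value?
Turán density bound = (7/8) · 480^2/2 = 100800

Turán's theorem: ex(n, K_{r+1}) is achieved by the complete r-partite Turán graph T(n, r) with parts as balanced as possible, and is at most (1 − 1/r) · n^2/2. For r = 8, n = 480: the density bound is (7/8) · 230400/2 = 100800. Since 8 ∣ 480, the Turán graph T(480, 8) has parts of equal size 60, and its edge count e(T(480, 8)) = 100800 attains the density bound exactly.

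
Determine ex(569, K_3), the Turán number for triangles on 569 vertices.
ex(569, K_3) = ⌊569^2/4⌋ = 80940

Mantel (1907): a triangle-free graph on n vertices has at most ⌊n^2/4⌋ edges, with equality for the complete bipartite graph K_{⌊n/2⌋, ⌈n/2⌉}. For n = 569: ⌊569^2/4⌋ = ⌊323761/4⌋ = 80940. The extremal graph is K_{284, 285}, which has 284·285 = 80940 edges.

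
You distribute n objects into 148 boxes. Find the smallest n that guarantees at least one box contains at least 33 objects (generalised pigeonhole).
n = (33 − 1)·148 + 1 = 4737

By the generalised pigeonhole principle, to guarantee some box contains ≥ r objects we need more than (r − 1) · k objects total. Threshold: n = (r − 1) · k + 1. With r = 33 and k = 148: n = 32 · 148 + 1 = 4736 + 1 = 4737. For n = 4736 = 32 · 148, we can put exactly 32 objects in every box, avoiding 33 in any single one — so 4737 is tight.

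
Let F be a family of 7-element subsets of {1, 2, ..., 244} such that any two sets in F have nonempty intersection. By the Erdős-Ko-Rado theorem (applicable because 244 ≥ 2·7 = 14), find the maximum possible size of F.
max |F| = C(243, 6) = 268715232324

Erdős-Ko-Rado (1961): when n ≥ 2k, max |F| = C(n−1, k−1). The bound is attained by the star {A : i ∈ A} for any fixed i ∈ [n]. Here C(244−1, 7−1) = C(243, 6) = 268715232324.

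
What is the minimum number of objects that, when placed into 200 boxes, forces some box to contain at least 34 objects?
n = (34 − 1)·200 + 1 = 6601

By the generalised pigeonhole principle, to guarantee some box contains ≥ r objects we need more than (r − 1) · k objects total. Threshold: n = (r − 1) · k + 1. With r = 34 and k = 200: n = 33 · 200 + 1 = 6600 + 1 = 6601. For n = 6600 = 33 · 200, we can put exactly 33 objects in every box, avoiding 34 in any single one — so 6601 is tight.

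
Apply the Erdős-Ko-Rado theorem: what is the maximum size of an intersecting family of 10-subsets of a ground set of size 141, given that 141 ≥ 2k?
max |F| = C(140, 9) = 43790762164380

The Erdős-Ko-Rado theorem states: for n ≥ 2k, an intersecting family of k-subsets of an n-element set has size at most C(n − 1, k − 1), with equality for 'star' families {A ⊆ [n] : |A| = k, i ∈ A} (fix an element i). For n = 141, k = 10: C(140, 9) = 43790762164380.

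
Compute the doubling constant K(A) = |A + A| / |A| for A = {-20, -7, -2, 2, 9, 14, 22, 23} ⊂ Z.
K = |A + A| / |A| = 33/8

Enumerate A + A = {a + b : a, b ∈ A}. With |A| = 8, there are |A|^2 = 64 ordered sum pairs; collecting distinct values, A + A = {-40, -27, -22, -18, -14, -11, -9, -6, -5, -4, 0, 2, 3, 4, 7, 11, 12, 15, 16, 18, 20, 21, 23, 24, 25, 28, 31, 32, 36, 37, 44, 45, 46}, so |A + A| = 33. Thus K = 33/8. For comparison, the minimum possible |A + A| over all 8-element sets is 2·8 − 1 = 15 (so min K = 15/8), attained only by arithmetic progressions.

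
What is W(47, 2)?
W(47, 2) = 47 + 1 = 48

A 2-term AP is any pair of integers, so a monochromatic 2-AP exists iff some colour is used at least twice. With 47 colours, the colouring i ↦ i on {1, ..., 47} uses each colour once, avoiding any monochromatic pair, so W(47, 2) > 47. For {1, ..., 48}, pigeonhole forces two integers of the same colour, which form a monochromatic 2-AP. Hence W(47, 2) = 48.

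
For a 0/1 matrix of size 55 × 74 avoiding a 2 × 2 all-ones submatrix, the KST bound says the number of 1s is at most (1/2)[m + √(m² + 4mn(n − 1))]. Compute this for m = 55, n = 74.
z(55, 74; 2, 2) ≤ (1/2)[55 + √(55² + 4·55·74·73)] = (1/2)[55 + √1191465] = 573.2712

Kővári–Sós–Turán: let r_1, ..., r_55 be the row sums and z = Σ r_i the total number of 1s. Each pair of columns can share at most one row with both entries 1 (else a 2×2 all-ones block appears), so Σ_i C(r_i, 2) ≤ C(74, 2) = 2701. By convexity Σ_i C(r_i, 2) ≥ 55·C(z/55, 2) = z(z − 55)/(2·55), giving z² − 55z − 55·74·73 ≤ 0 and hence z ≤ (1/2)[55 + √(3025 + 4·297110)] = (1/2)[55 + √1191465] ≈ (1/2)(55 + 1091.5425) = 573.2712.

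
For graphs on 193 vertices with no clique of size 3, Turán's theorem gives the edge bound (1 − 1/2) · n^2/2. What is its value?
Turán density bound = (1/2) · 193^2/2 = 37249/4 ≈ 9312.25

Turán's theorem: ex(n, K_{r+1}) is achieved by the complete r-partite Turán graph T(n, r) with parts as balanced as possible, and is at most (1 − 1/r) · n^2/2. For r = 2, n = 193: the density bound is (1/2) · 37249/2 = 37249/4 ≈ 9312.25. The integer-valued extremum is e(T(193, 2)) = 9312, which is strictly less than the density bound 37249/4 since 2 ∤ 193 (the parts of T(193, 2) cannot all be equal).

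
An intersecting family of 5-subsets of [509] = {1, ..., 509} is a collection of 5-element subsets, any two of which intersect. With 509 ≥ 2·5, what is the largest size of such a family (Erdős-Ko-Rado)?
max |F| = C(508, 4) = 2742220195

The Erdős-Ko-Rado theorem states: for n ≥ 2k, an intersecting family of k-subsets of an n-element set has size at most C(n − 1, k − 1), with equality for 'star' families {A ⊆ [n] : |A| = k, i ∈ A} (fix an element i). For n = 509, k = 5: C(508, 4) = 2742220195.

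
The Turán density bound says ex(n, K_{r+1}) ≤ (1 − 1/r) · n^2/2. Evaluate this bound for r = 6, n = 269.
Turán density bound = (5/6) · 269^2/2 = 361805/12 ≈ 30150.4167

Turán's theorem: ex(n, K_{r+1}) is achieved by the complete r-partite Turán graph T(n, r) with parts as balanced as possible, and is at most (1 − 1/r) · n^2/2. For r = 6, n = 269: the density bound is (5/6) · 72361/2 = 361805/12 ≈ 30150.4167. The integer-valued extremum is e(T(269, 6)) = 30150, which is strictly less than the density bound 361805/12 since 6 ∤ 269 (the parts of T(269, 6) cannot all be equal).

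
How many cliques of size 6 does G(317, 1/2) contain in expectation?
E[# K_6] = C(317, 6) · (1/2)^C(6, 2) = 1343856764796 / 2^15 = 335964191199/8192 ≈ 41011253.808472

For each 6-subset S of vertices (there are C(317, 6) = 1343856764796 such S), let X_S = 1 if S induces a K_6 (all C(6, 2) = 15 edges present). Then P(X_S = 1) = (1/2)^15 = 1/32768. By linearity of expectation, E[# K_6] = C(317, 6) · (1/2)^15 = 1343856764796 / 32768 = 335964191199/8192 ≈ 41011253.808472.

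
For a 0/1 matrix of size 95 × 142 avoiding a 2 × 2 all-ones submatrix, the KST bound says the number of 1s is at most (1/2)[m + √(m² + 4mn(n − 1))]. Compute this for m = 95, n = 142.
z(95, 142; 2, 2) ≤ (1/2)[95 + √(95² + 4·95·142·141)] = (1/2)[95 + √7617385] = 1427.4805

Kővári–Sós–Turán: let r_1, ..., r_95 be the row sums and z = Σ r_i the total number of 1s. Each pair of columns can share at most one row with both entries 1 (else a 2×2 all-ones block appears), so Σ_i C(r_i, 2) ≤ C(142, 2) = 10011. By convexity Σ_i C(r_i, 2) ≥ 95·C(z/95, 2) = z(z − 95)/(2·95), giving z² − 95z − 95·142·141 ≤ 0 and hence z ≤ (1/2)[95 + √(9025 + 4·1902090)] = (1/2)[95 + √7617385] ≈ (1/2)(95 + 2759.9611) = 1427.4805.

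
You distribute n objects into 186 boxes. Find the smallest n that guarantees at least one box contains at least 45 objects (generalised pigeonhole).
n = (45 − 1)·186 + 1 = 8185

By the generalised pigeonhole principle, to guarantee some box contains ≥ r objects we need more than (r − 1) · k objects total. Threshold: n = (r − 1) · k + 1. With r = 45 and k = 186: n = 44 · 186 + 1 = 8184 + 1 = 8185. For n = 8184 = 44 · 186, we can put exactly 44 objects in every box, avoiding 45 in any single one — so 8185 is tight.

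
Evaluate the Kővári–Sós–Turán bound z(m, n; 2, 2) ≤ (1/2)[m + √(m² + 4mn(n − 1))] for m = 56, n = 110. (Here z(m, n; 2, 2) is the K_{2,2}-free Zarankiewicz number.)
z(56, 110; 2, 2) ≤ (1/2)[56 + √(56² + 4·56·110·109)] = (1/2)[56 + √2688896] = 847.8927

Kővári–Sós–Turán: let r_1, ..., r_56 be the row sums and z = Σ r_i the total number of 1s. Each pair of columns can share at most one row with both entries 1 (else a 2×2 all-ones block appears), so Σ_i C(r_i, 2) ≤ C(110, 2) = 5995. By convexity Σ_i C(r_i, 2) ≥ 56·C(z/56, 2) = z(z − 56)/(2·56), giving z² − 56z − 56·110·109 ≤ 0 and hence z ≤ (1/2)[56 + √(3136 + 4·671440)] = (1/2)[56 + √2688896] ≈ (1/2)(56 + 1639.7854) = 847.8927.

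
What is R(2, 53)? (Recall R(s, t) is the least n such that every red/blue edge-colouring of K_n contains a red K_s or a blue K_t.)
R(2, 53) = 53

R(2, k) = k for all k ≥ 2: in a 2-colouring of K_k, either some edge is red (a red K_2) or all edges are blue (a blue K_k). And K_{52} coloured all-blue has no blue K_53, so R(2, 53) > 52. Hence R(2, 53) = 53.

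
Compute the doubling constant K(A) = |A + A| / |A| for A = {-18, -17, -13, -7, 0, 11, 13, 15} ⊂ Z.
K = |A + A| / |A| = 32/8 = 4

Enumerate A + A = {a + b : a, b ∈ A}. With |A| = 8, there are |A|^2 = 64 ordered sum pairs; collecting distinct values, A + A = {-36, -35, -34, -31, -30, -26, -25, -24, -20, -18, -17, -14, -13, -7, -6, -5, -4, -3, -2, 0, 2, 4, 6, 8, 11, 13, 15, 22, 24, 26, 28, 30}, so |A + A| = 32. Thus K = 32/8 = 4. For comparison, the minimum possible |A + A| over all 8-element sets is 2·8 − 1 = 15 (so min K = 15/8), attained only by arithmetic progressions.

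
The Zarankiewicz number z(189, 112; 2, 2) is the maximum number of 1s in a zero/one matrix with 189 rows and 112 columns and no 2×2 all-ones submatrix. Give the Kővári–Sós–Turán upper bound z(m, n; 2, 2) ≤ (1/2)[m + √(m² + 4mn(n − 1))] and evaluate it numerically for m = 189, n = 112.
z(189, 112; 2, 2) ≤ (1/2)[189 + √(189² + 4·189·112·111)] = (1/2)[189 + √9434313] = 1630.2663

Kővári–Sós–Turán: let r_1, ..., r_189 be the row sums and z = Σ r_i the total number of 1s. Each pair of columns can share at most one row with both entries 1 (else a 2×2 all-ones block appears), so Σ_i C(r_i, 2) ≤ C(112, 2) = 6216. By convexity Σ_i C(r_i, 2) ≥ 189·C(z/189, 2) = z(z − 189)/(2·189), giving z² − 189z − 189·112·111 ≤ 0 and hence z ≤ (1/2)[189 + √(35721 + 4·2349648)] = (1/2)[189 + √9434313] ≈ (1/2)(189 + 3071.5327) = 1630.2663.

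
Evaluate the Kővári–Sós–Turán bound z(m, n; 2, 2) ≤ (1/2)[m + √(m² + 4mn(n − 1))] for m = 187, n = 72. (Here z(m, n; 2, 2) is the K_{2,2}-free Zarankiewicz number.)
z(187, 72; 2, 2) ≤ (1/2)[187 + √(187² + 4·187·72·71)] = (1/2)[187 + √3858745] = 1075.6844

Kővári–Sós–Turán: let r_1, ..., r_187 be the row sums and z = Σ r_i the total number of 1s. Each pair of columns can share at most one row with both entries 1 (else a 2×2 all-ones block appears), so Σ_i C(r_i, 2) ≤ C(72, 2) = 2556. By convexity Σ_i C(r_i, 2) ≥ 187·C(z/187, 2) = z(z − 187)/(2·187), giving z² − 187z − 187·72·71 ≤ 0 and hence z ≤ (1/2)[187 + √(34969 + 4·955944)] = (1/2)[187 + √3858745] ≈ (1/2)(187 + 1964.3689) = 1075.6844.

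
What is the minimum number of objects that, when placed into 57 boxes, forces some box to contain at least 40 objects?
n = (40 − 1)·57 + 1 = 2224

By the generalised pigeonhole principle, to guarantee some box contains ≥ r objects we need more than (r − 1) · k objects total. Threshold: n = (r − 1) · k + 1. With r = 40 and k = 57: n = 39 · 57 + 1 = 2223 + 1 = 2224. For n = 2223 = 39 · 57, we can put exactly 39 objects in every box, avoiding 40 in any single one — so 2224 is tight.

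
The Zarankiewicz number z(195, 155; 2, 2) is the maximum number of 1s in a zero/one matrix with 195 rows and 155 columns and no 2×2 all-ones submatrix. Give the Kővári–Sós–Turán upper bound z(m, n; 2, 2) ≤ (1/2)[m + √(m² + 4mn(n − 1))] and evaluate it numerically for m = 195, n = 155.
z(195, 155; 2, 2) ≤ (1/2)[195 + √(195² + 4·195·155·154)] = (1/2)[195 + √18656625] = 2257.1658

Kővári–Sós–Turán: let r_1, ..., r_195 be the row sums and z = Σ r_i the total number of 1s. Each pair of columns can share at most one row with both entries 1 (else a 2×2 all-ones block appears), so Σ_i C(r_i, 2) ≤ C(155, 2) = 11935. By convexity Σ_i C(r_i, 2) ≥ 195·C(z/195, 2) = z(z − 195)/(2·195), giving z² − 195z − 195·155·154 ≤ 0 and hence z ≤ (1/2)[195 + √(38025 + 4·4654650)] = (1/2)[195 + √18656625] ≈ (1/2)(195 + 4319.3315) = 2257.1658.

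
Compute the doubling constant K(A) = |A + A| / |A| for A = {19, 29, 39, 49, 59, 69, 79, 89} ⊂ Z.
K = |A + A| / |A| = 15/8

Enumerate A + A = {a + b : a, b ∈ A}. With |A| = 8, there are |A|^2 = 64 ordered sum pairs; collecting distinct values, A + A = {38, 48, 58, 68, 78, 88, 98, 108, 118, 128, 138, 148, 158, 168, 178}, so |A + A| = 15. Thus K = 15/8. Here |A + A| = 2|A| − 1 = 15, the minimum possible — so K = 15/8 is minimal, which holds iff A is an arithmetic progression.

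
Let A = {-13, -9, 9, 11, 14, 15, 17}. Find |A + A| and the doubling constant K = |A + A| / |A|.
K = |A + A| / |A| = 25/7

Enumerate A + A = {a + b : a, b ∈ A}. With |A| = 7, there are |A|^2 = 49 ordered sum pairs; collecting distinct values, A + A = {-26, -22, -18, -4, -2, 0, 1, 2, 4, 5, 6, 8, 18, 20, 22, 23, 24, 25, 26, 28, 29, 30, 31, 32, 34}, so |A + A| = 25. Thus K = 25/7. For comparison, the minimum possible |A + A| over all 7-element sets is 2·7 − 1 = 13 (so min K = 13/7), attained only by arithmetic progressions.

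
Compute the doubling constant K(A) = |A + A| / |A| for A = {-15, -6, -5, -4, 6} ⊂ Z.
K = |A + A| / |A| = 13/5

Enumerate A + A = {a + b : a, b ∈ A}. With |A| = 5, there are |A|^2 = 25 ordered sum pairs; collecting distinct values, A + A = {-30, -21, -20, -19, -12, -11, -10, -9, -8, 0, 1, 2, 12}, so |A + A| = 13. Thus K = 13/5. For comparison, the minimum possible |A + A| over all 5-element sets is 2·5 − 1 = 9 (so min K = 9/5), attained only by arithmetic progressions.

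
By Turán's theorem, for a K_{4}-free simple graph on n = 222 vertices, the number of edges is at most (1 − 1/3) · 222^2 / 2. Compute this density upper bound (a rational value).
Turán density bound = (2/3) · 222^2/2 = 16428

Turán's theorem: ex(n, K_{r+1}) is achieved by the complete r-partite Turán graph T(n, r) with parts as balanced as possible, and is at most (1 − 1/r) · n^2/2. For r = 3, n = 222: the density bound is (2/3) · 49284/2 = 16428. Since 3 ∣ 222, the Turán graph T(222, 3) has parts of equal size 74, and its edge count e(T(222, 3)) = 16428 attains the density bound exactly.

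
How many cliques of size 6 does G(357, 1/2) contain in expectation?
E[# K_6] = C(357, 6) · (1/2)^C(6, 2) = 2756352147472 / 2^15 = 172272009217/2048 ≈ 84117192.000488

For each 6-subset S of vertices (there are C(357, 6) = 2756352147472 such S), let X_S = 1 if S induces a K_6 (all C(6, 2) = 15 edges present). Then P(X_S = 1) = (1/2)^15 = 1/32768. By linearity of expectation, E[# K_6] = C(357, 6) · (1/2)^15 = 2756352147472 / 32768 = 172272009217/2048 ≈ 84117192.000488.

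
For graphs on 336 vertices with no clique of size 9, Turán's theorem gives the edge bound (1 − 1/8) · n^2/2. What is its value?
Turán density bound = (7/8) · 336^2/2 = 49392

Turán's theorem: ex(n, K_{r+1}) is achieved by the complete r-partite Turán graph T(n, r) with parts as balanced as possible, and is at most (1 − 1/r) · n^2/2. For r = 8, n = 336: the density bound is (7/8) · 112896/2 = 49392. Since 8 ∣ 336, the Turán graph T(336, 8) has parts of equal size 42, and its edge count e(T(336, 8)) = 49392 attains the density bound exactly.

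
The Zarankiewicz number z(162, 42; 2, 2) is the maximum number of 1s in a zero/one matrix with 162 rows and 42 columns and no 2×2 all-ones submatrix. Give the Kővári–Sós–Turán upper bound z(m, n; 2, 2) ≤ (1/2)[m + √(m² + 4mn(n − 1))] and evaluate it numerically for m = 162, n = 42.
z(162, 42; 2, 2) ≤ (1/2)[162 + √(162² + 4·162·42·41)] = (1/2)[162 + √1142100] = 615.3454

Kővári–Sós–Turán: let r_1, ..., r_162 be the row sums and z = Σ r_i the total number of 1s. Each pair of columns can share at most one row with both entries 1 (else a 2×2 all-ones block appears), so Σ_i C(r_i, 2) ≤ C(42, 2) = 861. By convexity Σ_i C(r_i, 2) ≥ 162·C(z/162, 2) = z(z − 162)/(2·162), giving z² − 162z − 162·42·41 ≤ 0 and hence z ≤ (1/2)[162 + √(26244 + 4·278964)] = (1/2)[162 + √1142100] ≈ (1/2)(162 + 1068.6908) = 615.3454.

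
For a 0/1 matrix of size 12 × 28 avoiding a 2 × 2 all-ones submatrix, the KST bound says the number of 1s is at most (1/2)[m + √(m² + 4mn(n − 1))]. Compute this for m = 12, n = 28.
z(12, 28; 2, 2) ≤ (1/2)[12 + √(12² + 4·12·28·27)] = (1/2)[12 + √36432] = 101.4358

Kővári–Sós–Turán: let r_1, ..., r_12 be the row sums and z = Σ r_i the total number of 1s. Each pair of columns can share at most one row with both entries 1 (else a 2×2 all-ones block appears), so Σ_i C(r_i, 2) ≤ C(28, 2) = 378. By convexity Σ_i C(r_i, 2) ≥ 12·C(z/12, 2) = z(z − 12)/(2·12), giving z² − 12z − 12·28·27 ≤ 0 and hence z ≤ (1/2)[12 + √(144 + 4·9072)] = (1/2)[12 + √36432] ≈ (1/2)(12 + 190.8717) = 101.4358.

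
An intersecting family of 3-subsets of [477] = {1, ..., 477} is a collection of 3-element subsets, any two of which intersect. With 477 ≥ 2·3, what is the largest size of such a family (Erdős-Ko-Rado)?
max |F| = C(476, 2) = 113050

The Erdős-Ko-Rado theorem states: for n ≥ 2k, an intersecting family of k-subsets of an n-element set has size at most C(n − 1, k − 1), with equality for 'star' families {A ⊆ [n] : |A| = k, i ∈ A} (fix an element i). For n = 477, k = 3: C(476, 2) = 113050.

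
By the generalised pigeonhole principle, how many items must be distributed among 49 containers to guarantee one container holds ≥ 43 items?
n = (43 − 1)·49 + 1 = 2059

By the generalised pigeonhole principle, to guarantee some box contains ≥ r objects we need more than (r − 1) · k objects total. Threshold: n = (r − 1) · k + 1. With r = 43 and k = 49: n = 42 · 49 + 1 = 2058 + 1 = 2059. For n = 2058 = 42 · 49, we can put exactly 42 objects in every box, avoiding 43 in any single one — so 2059 is tight.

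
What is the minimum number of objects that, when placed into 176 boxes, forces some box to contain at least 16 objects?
n = (16 − 1)·176 + 1 = 2641

By the generalised pigeonhole principle, to guarantee some box contains ≥ r objects we need more than (r − 1) · k objects total. Threshold: n = (r − 1) · k + 1. With r = 16 and k = 176: n = 15 · 176 + 1 = 2640 + 1 = 2641. For n = 2640 = 15 · 176, we can put exactly 15 objects in every box, avoiding 16 in any single one — so 2641 is tight.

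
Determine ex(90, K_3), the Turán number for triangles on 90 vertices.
ex(90, K_3) = ⌊90^2/4⌋ = 2025

Mantel (1907): a triangle-free graph on n vertices has at most ⌊n^2/4⌋ edges, with equality for the complete bipartite graph K_{⌊n/2⌋, ⌈n/2⌉}. For n = 90: ⌊90^2/4⌋ = ⌊8100/4⌋ = 2025. The extremal graph is K_{45, 45}, which has 45·45 = 2025 edges.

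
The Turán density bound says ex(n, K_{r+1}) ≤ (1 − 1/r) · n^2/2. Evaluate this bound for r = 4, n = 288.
Turán density bound = (3/4) · 288^2/2 = 31104

Turán's theorem: ex(n, K_{r+1}) is achieved by the complete r-partite Turán graph T(n, r) with parts as balanced as possible, and is at most (1 − 1/r) · n^2/2. For r = 4, n = 288: the density bound is (3/4) · 82944/2 = 31104. Since 4 ∣ 288, the Turán graph T(288, 4) has parts of equal size 72, and its edge count e(T(288, 4)) = 31104 attains the density bound exactly.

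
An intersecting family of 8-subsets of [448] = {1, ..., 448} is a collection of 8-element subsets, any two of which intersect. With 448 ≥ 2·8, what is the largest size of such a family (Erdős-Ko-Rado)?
max |F| = C(447, 7) = 674868894615279

Erdős-Ko-Rado (1961): when n ≥ 2k, max |F| = C(n−1, k−1). The bound is attained by the star {A : i ∈ A} for any fixed i ∈ [n]. Here C(448−1, 8−1) = C(447, 7) = 674868894615279.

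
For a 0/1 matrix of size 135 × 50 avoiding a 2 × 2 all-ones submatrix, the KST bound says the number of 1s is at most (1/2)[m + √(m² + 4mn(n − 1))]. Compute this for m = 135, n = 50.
z(135, 50; 2, 2) ≤ (1/2)[135 + √(135² + 4·135·50·49)] = (1/2)[135 + √1341225] = 646.5563

Kővári–Sós–Turán: let r_1, ..., r_135 be the row sums and z = Σ r_i the total number of 1s. Each pair of columns can share at most one row with both entries 1 (else a 2×2 all-ones block appears), so Σ_i C(r_i, 2) ≤ C(50, 2) = 1225. By convexity Σ_i C(r_i, 2) ≥ 135·C(z/135, 2) = z(z − 135)/(2·135), giving z² − 135z − 135·50·49 ≤ 0 and hence z ≤ (1/2)[135 + √(18225 + 4·330750)] = (1/2)[135 + √1341225] ≈ (1/2)(135 + 1158.1127) = 646.5563.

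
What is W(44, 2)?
W(44, 2) = 44 + 1 = 45

A 2-term AP is any pair of integers, so a monochromatic 2-AP exists iff some colour is used at least twice. With 44 colours, the colouring i ↦ i on {1, ..., 44} uses each colour once, avoiding any monochromatic pair, so W(44, 2) > 44. For {1, ..., 45}, pigeonhole forces two integers of the same colour, which form a monochromatic 2-AP. Hence W(44, 2) = 45.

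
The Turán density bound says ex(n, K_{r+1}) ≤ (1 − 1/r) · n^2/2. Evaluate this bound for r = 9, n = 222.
Turán density bound = (8/9) · 222^2/2 = 21904

Turán's theorem: ex(n, K_{r+1}) is achieved by the complete r-partite Turán graph T(n, r) with parts as balanced as possible, and is at most (1 − 1/r) · n^2/2. For r = 9, n = 222: the density bound is (8/9) · 49284/2 = 21904. The integer-valued extremum is e(T(222, 9)) = 21903, which is strictly less than the density bound 21904 since 9 ∤ 222 (the parts of T(222, 9) cannot all be equal).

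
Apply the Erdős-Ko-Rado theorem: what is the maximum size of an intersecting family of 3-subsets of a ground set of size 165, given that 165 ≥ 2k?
max |F| = C(164, 2) = 13366

The Erdős-Ko-Rado theorem states: for n ≥ 2k, an intersecting family of k-subsets of an n-element set has size at most C(n − 1, k − 1), with equality for 'star' families {A ⊆ [n] : |A| = k, i ∈ A} (fix an element i). For n = 165, k = 3: C(164, 2) = 13366.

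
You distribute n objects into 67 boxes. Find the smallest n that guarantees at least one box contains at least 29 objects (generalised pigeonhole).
n = (29 − 1)·67 + 1 = 1877

By the generalised pigeonhole principle, to guarantee some box contains ≥ r objects we need more than (r − 1) · k objects total. Threshold: n = (r − 1) · k + 1. With r = 29 and k = 67: n = 28 · 67 + 1 = 1876 + 1 = 1877. For n = 1876 = 28 · 67, we can put exactly 28 objects in every box, avoiding 29 in any single one — so 1877 is tight.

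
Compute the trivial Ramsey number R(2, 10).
R(2, 10) = 10

R(2, k) = k for all k ≥ 2: in a 2-colouring of K_k, either some edge is red (a red K_2) or all edges are blue (a blue K_k). And K_{9} coloured all-blue has no blue K_10, so R(2, 10) > 9. Hence R(2, 10) = 10.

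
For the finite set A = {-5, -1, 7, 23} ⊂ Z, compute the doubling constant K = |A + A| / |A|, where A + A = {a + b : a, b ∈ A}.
K = |A + A| / |A| = 10/4 = 5/2

Enumerate A + A = {a + b : a, b ∈ A}. With |A| = 4, there are |A|^2 = 16 ordered sum pairs; collecting distinct values, A + A = {-10, -6, -2, 2, 6, 14, 18, 22, 30, 46}, so |A + A| = 10. Thus K = 10/4 = 5/2. For comparison, the minimum possible |A + A| over all 4-element sets is 2·4 − 1 = 7 (so min K = 7/4), attained only by arithmetic progressions.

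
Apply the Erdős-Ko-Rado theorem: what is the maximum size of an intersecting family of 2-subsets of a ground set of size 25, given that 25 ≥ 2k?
max |F| = C(24, 1) = 24

Erdős-Ko-Rado (1961): when n ≥ 2k, max |F| = C(n−1, k−1). The bound is attained by the star {A : i ∈ A} for any fixed i ∈ [n]. Here C(25−1, 2−1) = C(24, 1) = 24.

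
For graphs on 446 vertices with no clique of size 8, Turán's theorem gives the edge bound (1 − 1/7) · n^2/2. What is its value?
Turán density bound = (6/7) · 446^2/2 = 596748/7 ≈ 85249.7143

Turán's theorem: ex(n, K_{r+1}) is achieved by the complete r-partite Turán graph T(n, r) with parts as balanced as possible, and is at most (1 − 1/r) · n^2/2. For r = 7, n = 446: the density bound is (6/7) · 198916/2 = 596748/7 ≈ 85249.7143. The integer-valued extremum is e(T(446, 7)) = 85249, which is strictly less than the density bound 596748/7 since 7 ∤ 446 (the parts of T(446, 7) cannot all be equal).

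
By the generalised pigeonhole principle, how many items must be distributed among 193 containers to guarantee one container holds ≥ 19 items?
n = (19 − 1)·193 + 1 = 3475

By the generalised pigeonhole principle, to guarantee some box contains ≥ r objects we need more than (r − 1) · k objects total. Threshold: n = (r − 1) · k + 1. With r = 19 and k = 193: n = 18 · 193 + 1 = 3474 + 1 = 3475. For n = 3474 = 18 · 193, we can put exactly 18 objects in every box, avoiding 19 in any single one — so 3475 is tight.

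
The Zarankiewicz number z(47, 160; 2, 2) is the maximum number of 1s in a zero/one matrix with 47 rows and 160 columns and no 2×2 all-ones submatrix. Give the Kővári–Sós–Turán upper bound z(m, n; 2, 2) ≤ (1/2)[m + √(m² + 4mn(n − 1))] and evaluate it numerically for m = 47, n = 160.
z(47, 160; 2, 2) ≤ (1/2)[47 + √(47² + 4·47·160·159)] = (1/2)[47 + √4784929] = 1117.224

Kővári–Sós–Turán: let r_1, ..., r_47 be the row sums and z = Σ r_i the total number of 1s. Each pair of columns can share at most one row with both entries 1 (else a 2×2 all-ones block appears), so Σ_i C(r_i, 2) ≤ C(160, 2) = 12720. By convexity Σ_i C(r_i, 2) ≥ 47·C(z/47, 2) = z(z − 47)/(2·47), giving z² − 47z − 47·160·159 ≤ 0 and hence z ≤ (1/2)[47 + √(2209 + 4·1195680)] = (1/2)[47 + √4784929] ≈ (1/2)(47 + 2187.4481) = 1117.224.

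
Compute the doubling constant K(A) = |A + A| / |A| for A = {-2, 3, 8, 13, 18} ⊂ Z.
K = |A + A| / |A| = 9/5

Enumerate A + A = {a + b : a, b ∈ A}. With |A| = 5, there are |A|^2 = 25 ordered sum pairs; collecting distinct values, A + A = {-4, 1, 6, 11, 16, 21, 26, 31, 36}, so |A + A| = 9. Thus K = 9/5. Here |A + A| = 2|A| − 1 = 9, the minimum possible — so K = 9/5 is minimal, which holds iff A is an arithmetic progression.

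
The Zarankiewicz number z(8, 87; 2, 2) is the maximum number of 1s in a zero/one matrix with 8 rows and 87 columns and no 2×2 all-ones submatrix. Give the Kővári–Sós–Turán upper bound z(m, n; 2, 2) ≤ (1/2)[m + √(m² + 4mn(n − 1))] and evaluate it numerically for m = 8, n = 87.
z(8, 87; 2, 2) ≤ (1/2)[8 + √(8² + 4·8·87·86)] = (1/2)[8 + √239488] = 248.6876

Kővári–Sós–Turán: let r_1, ..., r_8 be the row sums and z = Σ r_i the total number of 1s. Each pair of columns can share at most one row with both entries 1 (else a 2×2 all-ones block appears), so Σ_i C(r_i, 2) ≤ C(87, 2) = 3741. By convexity Σ_i C(r_i, 2) ≥ 8·C(z/8, 2) = z(z − 8)/(2·8), giving z² − 8z − 8·87·86 ≤ 0 and hence z ≤ (1/2)[8 + √(64 + 4·59856)] = (1/2)[8 + √239488] ≈ (1/2)(8 + 489.3751) = 248.6876.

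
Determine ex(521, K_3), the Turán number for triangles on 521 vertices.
ex(521, K_3) = ⌊521^2/4⌋ = 67860

Mantel (1907): a triangle-free graph on n vertices has at most ⌊n^2/4⌋ edges, with equality for the complete bipartite graph K_{⌊n/2⌋, ⌈n/2⌉}. For n = 521: ⌊521^2/4⌋ = ⌊271441/4⌋ = 67860. The extremal graph is K_{260, 261}, which has 260·261 = 67860 edges.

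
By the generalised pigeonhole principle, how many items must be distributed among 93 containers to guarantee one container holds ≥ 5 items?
n = (5 − 1)·93 + 1 = 373

By the generalised pigeonhole principle, to guarantee some box contains ≥ r objects we need more than (r − 1) · k objects total. Threshold: n = (r − 1) · k + 1. With r = 5 and k = 93: n = 4 · 93 + 1 = 372 + 1 = 373. For n = 372 = 4 · 93, we can put exactly 4 objects in every box, avoiding 5 in any single one — so 373 is tight.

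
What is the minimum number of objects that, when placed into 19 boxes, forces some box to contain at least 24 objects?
n = (24 − 1)·19 + 1 = 438

By the generalised pigeonhole principle, to guarantee some box contains ≥ r objects we need more than (r − 1) · k objects total. Threshold: n = (r − 1) · k + 1. With r = 24 and k = 19: n = 23 · 19 + 1 = 437 + 1 = 438. For n = 437 = 23 · 19, we can put exactly 23 objects in every box, avoiding 24 in any single one — so 438 is tight.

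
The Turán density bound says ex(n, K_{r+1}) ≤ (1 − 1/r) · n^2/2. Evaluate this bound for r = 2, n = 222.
Turán density bound = (1/2) · 222^2/2 = 12321

Turán's theorem: ex(n, K_{r+1}) is achieved by the complete r-partite Turán graph T(n, r) with parts as balanced as possible, and is at most (1 − 1/r) · n^2/2. For r = 2, n = 222: the density bound is (1/2) · 49284/2 = 12321. Since 2 ∣ 222, the Turán graph T(222, 2) has parts of equal size 111, and its edge count e(T(222, 2)) = 12321 attains the density bound exactly.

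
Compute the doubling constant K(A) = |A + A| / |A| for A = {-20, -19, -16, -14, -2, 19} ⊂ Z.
K = |A + A| / |A| = 21/6 = 7/2

Enumerate A + A = {a + b : a, b ∈ A}. With |A| = 6, there are |A|^2 = 36 ordered sum pairs; collecting distinct values, A + A = {-40, -39, -38, -36, -35, -34, -33, -32, -30, -28, -22, -21, -18, -16, -4, -1, 0, 3, 5, 17, 38}, so |A + A| = 21. Thus K = 21/6 = 7/2. For comparison, the minimum possible |A + A| over all 6-element sets is 2·6 − 1 = 11 (so min K = 11/6), attained only by arithmetic progressions.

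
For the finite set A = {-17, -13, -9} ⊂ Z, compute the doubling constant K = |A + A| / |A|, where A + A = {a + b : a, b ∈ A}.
K = |A + A| / |A| = 5/3

Enumerate A + A = {a + b : a, b ∈ A}. With |A| = 3, there are |A|^2 = 9 ordered sum pairs; collecting distinct values, A + A = {-34, -30, -26, -22, -18}, so |A + A| = 5. Thus K = 5/3. Here |A + A| = 2|A| − 1 = 5, the minimum possible — so K = 5/3 is minimal, which holds iff A is an arithmetic progression.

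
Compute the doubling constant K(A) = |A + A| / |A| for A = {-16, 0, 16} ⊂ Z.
K = |A + A| / |A| = 5/3

Enumerate A + A = {a + b : a, b ∈ A}. With |A| = 3, there are |A|^2 = 9 ordered sum pairs; collecting distinct values, A + A = {-32, -16, 0, 16, 32}, so |A + A| = 5. Thus K = 5/3. Here |A + A| = 2|A| − 1 = 5, the minimum possible — so K = 5/3 is minimal, which holds iff A is an arithmetic progression.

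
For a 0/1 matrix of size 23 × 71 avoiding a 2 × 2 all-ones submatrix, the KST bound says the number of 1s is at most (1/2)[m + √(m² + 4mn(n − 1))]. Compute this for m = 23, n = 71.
z(23, 71; 2, 2) ≤ (1/2)[23 + √(23² + 4·23·71·70)] = (1/2)[23 + √457769] = 349.7931

Kővári–Sós–Turán: let r_1, ..., r_23 be the row sums and z = Σ r_i the total number of 1s. Each pair of columns can share at most one row with both entries 1 (else a 2×2 all-ones block appears), so Σ_i C(r_i, 2) ≤ C(71, 2) = 2485. By convexity Σ_i C(r_i, 2) ≥ 23·C(z/23, 2) = z(z − 23)/(2·23), giving z² − 23z − 23·71·70 ≤ 0 and hence z ≤ (1/2)[23 + √(529 + 4·114310)] = (1/2)[23 + √457769] ≈ (1/2)(23 + 676.5863) = 349.7931.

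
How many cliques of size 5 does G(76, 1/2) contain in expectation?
E[# K_5] = C(76, 5) · (1/2)^C(5, 2) = 18474840 / 2^10 = 2309355/128 = 18041.8359375

For each 5-subset S of vertices (there are C(76, 5) = 18474840 such S), let X_S = 1 if S induces a K_5 (all C(5, 2) = 10 edges present). Then P(X_S = 1) = (1/2)^10 = 1/1024. By linearity of expectation, E[# K_5] = C(76, 5) · (1/2)^10 = 18474840 / 1024 = 2309355/128 = 18041.8359375.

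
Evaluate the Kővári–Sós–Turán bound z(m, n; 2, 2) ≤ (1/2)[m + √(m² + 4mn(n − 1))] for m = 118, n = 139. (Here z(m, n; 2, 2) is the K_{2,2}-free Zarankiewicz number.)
z(118, 139; 2, 2) ≤ (1/2)[118 + √(118² + 4·118·139·138)] = (1/2)[118 + √9067828] = 1564.6417

Kővári–Sós–Turán: let r_1, ..., r_118 be the row sums and z = Σ r_i the total number of 1s. Each pair of columns can share at most one row with both entries 1 (else a 2×2 all-ones block appears), so Σ_i C(r_i, 2) ≤ C(139, 2) = 9591. By convexity Σ_i C(r_i, 2) ≥ 118·C(z/118, 2) = z(z − 118)/(2·118), giving z² − 118z − 118·139·138 ≤ 0 and hence z ≤ (1/2)[118 + √(13924 + 4·2263476)] = (1/2)[118 + √9067828] ≈ (1/2)(118 + 3011.2834) = 1564.6417.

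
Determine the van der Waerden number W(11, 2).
W(11, 2) = 11 + 1 = 12

A 2-term AP is any pair of integers, so a monochromatic 2-AP exists iff some colour is used at least twice. With 11 colours, the colouring i ↦ i on {1, ..., 11} uses each colour once, avoiding any monochromatic pair, so W(11, 2) > 11. For {1, ..., 12}, pigeonhole forces two integers of the same colour, which form a monochromatic 2-AP. Hence W(11, 2) = 12.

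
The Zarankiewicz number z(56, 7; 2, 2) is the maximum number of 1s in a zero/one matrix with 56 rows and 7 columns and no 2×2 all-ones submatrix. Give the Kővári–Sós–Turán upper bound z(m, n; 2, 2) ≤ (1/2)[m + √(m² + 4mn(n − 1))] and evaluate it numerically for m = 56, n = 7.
z(56, 7; 2, 2) ≤ (1/2)[56 + √(56² + 4·56·7·6)] = (1/2)[56 + √12544] = 84

Kővári–Sós–Turán: let r_1, ..., r_56 be the row sums and z = Σ r_i the total number of 1s. Each pair of columns can share at most one row with both entries 1 (else a 2×2 all-ones block appears), so Σ_i C(r_i, 2) ≤ C(7, 2) = 21. By convexity Σ_i C(r_i, 2) ≥ 56·C(z/56, 2) = z(z − 56)/(2·56), giving z² − 56z − 56·7·6 ≤ 0 and hence z ≤ (1/2)[56 + √(3136 + 4·2352)] = (1/2)[56 + √12544] ≈ (1/2)(56 + 112) = 84.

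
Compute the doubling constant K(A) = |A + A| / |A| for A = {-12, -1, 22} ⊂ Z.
K = |A + A| / |A| = 6/3 = 2

Enumerate A + A = {a + b : a, b ∈ A}. With |A| = 3, there are |A|^2 = 9 ordered sum pairs; collecting distinct values, A + A = {-24, -13, -2, 10, 21, 44}, so |A + A| = 6. Thus K = 6/3 = 2. For comparison, the minimum possible |A + A| over all 3-element sets is 2·3 − 1 = 5 (so min K = 5/3), attained only by arithmetic progressions.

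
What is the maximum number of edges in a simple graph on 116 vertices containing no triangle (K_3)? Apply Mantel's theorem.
ex(116, K_3) = ⌊116^2/4⌋ = 3364

Mantel (1907): a triangle-free graph on n vertices has at most ⌊n^2/4⌋ edges, with equality for the complete bipartite graph K_{⌊n/2⌋, ⌈n/2⌉}. For n = 116: ⌊116^2/4⌋ = ⌊13456/4⌋ = 3364. The extremal graph is K_{58, 58}, which has 58·58 = 3364 edges.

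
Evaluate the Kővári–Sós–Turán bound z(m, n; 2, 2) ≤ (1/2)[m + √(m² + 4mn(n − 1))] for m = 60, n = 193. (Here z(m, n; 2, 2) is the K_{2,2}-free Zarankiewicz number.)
z(60, 193; 2, 2) ≤ (1/2)[60 + √(60² + 4·60·193·192)] = (1/2)[60 + √8897040] = 1521.3953

Kővári–Sós–Turán: let r_1, ..., r_60 be the row sums and z = Σ r_i the total number of 1s. Each pair of columns can share at most one row with both entries 1 (else a 2×2 all-ones block appears), so Σ_i C(r_i, 2) ≤ C(193, 2) = 18528. By convexity Σ_i C(r_i, 2) ≥ 60·C(z/60, 2) = z(z − 60)/(2·60), giving z² − 60z − 60·193·192 ≤ 0 and hence z ≤ (1/2)[60 + √(3600 + 4·2223360)] = (1/2)[60 + √8897040] ≈ (1/2)(60 + 2982.7906) = 1521.3953.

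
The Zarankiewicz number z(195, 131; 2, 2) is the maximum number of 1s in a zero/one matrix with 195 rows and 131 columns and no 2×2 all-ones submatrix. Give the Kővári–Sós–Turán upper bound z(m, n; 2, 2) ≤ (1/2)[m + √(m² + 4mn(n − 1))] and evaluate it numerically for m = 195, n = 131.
z(195, 131; 2, 2) ≤ (1/2)[195 + √(195² + 4·195·131·130)] = (1/2)[195 + √13321425] = 1922.4264

Kővári–Sós–Turán: let r_1, ..., r_195 be the row sums and z = Σ r_i the total number of 1s. Each pair of columns can share at most one row with both entries 1 (else a 2×2 all-ones block appears), so Σ_i C(r_i, 2) ≤ C(131, 2) = 8515. By convexity Σ_i C(r_i, 2) ≥ 195·C(z/195, 2) = z(z − 195)/(2·195), giving z² − 195z − 195·131·130 ≤ 0 and hence z ≤ (1/2)[195 + √(38025 + 4·3320850)] = (1/2)[195 + √13321425] ≈ (1/2)(195 + 3649.8527) = 1922.4264.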